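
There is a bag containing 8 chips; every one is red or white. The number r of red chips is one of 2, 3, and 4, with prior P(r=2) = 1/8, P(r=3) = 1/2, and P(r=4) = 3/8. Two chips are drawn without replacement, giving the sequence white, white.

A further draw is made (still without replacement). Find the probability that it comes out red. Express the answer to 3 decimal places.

0.507

For each hypothesis, P(data | H) works out to: P(data | r = 2) = (6/8)(5/7) = 15/28; P(data | r = 3) = (5/8)(4/7) = 5/14; P(data | r = 4) = (4/8)(3/7) = 3/14.
Multiplying each by its prior: 1/8 · 15/28 = 15/224, 1/2 · 5/14 = 5/28, 3/8 · 3/14 = 9/112; with total 73/224.
The posterior is then P(r = 2 | data) = 15/73, P(r = 3 | data) = 40/73, P(r = 4 | data) = 18/73.
The predictive probability is P(red next | data) = (1/3)(15/73) + (1/2)(40/73) + (2/3)(18/73) = 37/73.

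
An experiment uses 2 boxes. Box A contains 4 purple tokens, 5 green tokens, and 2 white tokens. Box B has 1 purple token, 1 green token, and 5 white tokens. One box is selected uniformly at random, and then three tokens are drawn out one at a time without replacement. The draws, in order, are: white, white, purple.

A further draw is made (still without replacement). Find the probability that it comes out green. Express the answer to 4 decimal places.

Compute the likelihood of the observed sequence for each case: P(data | box A) = (2/11)(1/10)(4/9) = 0.0080808; P(data | box B) = (5/7)(4/6)(1/5) = 0.095238.
Multiplying each by its prior: 1/2 · 0.0080808 = 0.0040404, 1/2 · 0.095238 = 0.047619; summing to 0.051659.
Dividing through by the total gives posterior P(box A | data) = 0.078212, P(box B | data) = 0.92179.
The predictive probability is P(green next | data) = (5/8)(0.078212) + (1/4)(0.92179) = 0.27933.

0.2793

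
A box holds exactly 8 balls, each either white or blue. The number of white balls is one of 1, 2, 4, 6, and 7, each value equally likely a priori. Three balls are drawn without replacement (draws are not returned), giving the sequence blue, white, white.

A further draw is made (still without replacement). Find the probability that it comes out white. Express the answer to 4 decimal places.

The likelihood of the observed sequence under each hypothesis: P(data | r = 1) = (7/8)(1/7)(0/6) = 0; P(data | r = 2) = (6/8)(2/7)(1/6) = 1/28; P(data | r = 4) = (4/8)(4/7)(3/6) = 1/7; P(data | r = 6) = (2/8)(6/7)(5/6) = 5/28; P(data | r = 7) = (1/8)(7/7)(6/6) = 1/8.
Multiplying each by its prior: 1/5 · 0 = 0, 1/5 · 1/28 = 1/140, 1/5 · 1/7 = 1/35, 1/5 · 5/28 = 1/28, 1/5 · 1/8 = 1/40; with total 27/280.
Dividing through by the total gives posterior P(r = 1 | data) = 0, P(r = 2 | data) = 2/27, P(r = 4 | data) = 8/27, P(r = 6 | data) = 10/27, P(r = 7 | data) = 7/27.
The predictive probability is P(white next | data) = (0)(2/27) + (2/5)(8/27) + (4/5)(10/27) + (1)(7/27) = 91/135.

0.6741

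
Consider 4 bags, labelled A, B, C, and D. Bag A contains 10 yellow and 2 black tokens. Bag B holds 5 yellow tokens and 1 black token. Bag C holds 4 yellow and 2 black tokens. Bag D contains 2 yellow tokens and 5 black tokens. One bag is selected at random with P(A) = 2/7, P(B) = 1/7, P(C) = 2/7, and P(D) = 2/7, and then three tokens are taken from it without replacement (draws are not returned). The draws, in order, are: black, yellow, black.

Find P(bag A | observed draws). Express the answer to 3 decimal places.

The likelihood of the observed sequence under each hypothesis: P(data | bag A) = (2/12)(10/11)(1/10) = 0.015152; P(data | bag B) = (1/6)(5/5)(0/4) = 0; P(data | bag C) = (2/6)(4/5)(1/4) = 0.066667; P(data | bag D) = (5/7)(2/6)(4/5) = 0.19048.
The prior-weighted likelihoods are 2/7 · 0.015152 = 0.004329, 1/7 · 0 = 0, 2/7 · 0.066667 = 0.019048, 2/7 · 0.19048 = 0.054422; with total 0.077798.
By Bayes' rule, P(bag A | data) = (0.004329) / (0.077798) = 0.055644.

0.056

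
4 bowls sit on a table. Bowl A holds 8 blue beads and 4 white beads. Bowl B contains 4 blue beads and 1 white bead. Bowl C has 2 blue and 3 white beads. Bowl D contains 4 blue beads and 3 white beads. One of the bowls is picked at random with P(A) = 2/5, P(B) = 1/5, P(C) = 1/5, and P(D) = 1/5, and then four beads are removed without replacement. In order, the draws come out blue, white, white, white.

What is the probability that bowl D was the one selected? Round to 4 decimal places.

0.1776

For each hypothesis, P(data | H) works out to: P(data | bowl A) = (8/12)(4/11)(3/10)(2/9) = 0.016162; P(data | bowl B) = (4/5)(1/4)(0/3) = 0; P(data | bowl C) = (2/5)(3/4)(2/3)(1/2) = 0.1; P(data | bowl D) = (4/7)(3/6)(2/5)(1/4) = 0.028571.
Weighting by the prior gives 2/5 · 0.016162 = 0.0064646, 1/5 · 0 = 0, 1/5 · 0.1 = 0.02, 1/5 · 0.028571 = 0.0057143; these sum to 0.032179.
So P(bowl D | data) = (0.0057143) / (0.032179) = 0.17758.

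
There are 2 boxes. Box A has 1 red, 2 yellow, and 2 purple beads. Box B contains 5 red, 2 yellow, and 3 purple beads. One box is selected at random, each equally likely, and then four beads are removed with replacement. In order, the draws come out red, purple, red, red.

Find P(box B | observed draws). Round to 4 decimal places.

0.9214

Under each hypothesis, the probability of the observed sequence is: P(data | box A) = (1/5)(2/5)(1/5)(1/5) = 0.0032; P(data | box B) = (5/10)(3/10)(5/10)(5/10) = 0.0375.
Multiplying each by its prior: 1/2 · 0.0032 = 0.0016, 1/2 · 0.0375 = 0.01875; summing to 0.02035.
So P(box B | data) = (0.01875) / (0.02035) = 0.92138.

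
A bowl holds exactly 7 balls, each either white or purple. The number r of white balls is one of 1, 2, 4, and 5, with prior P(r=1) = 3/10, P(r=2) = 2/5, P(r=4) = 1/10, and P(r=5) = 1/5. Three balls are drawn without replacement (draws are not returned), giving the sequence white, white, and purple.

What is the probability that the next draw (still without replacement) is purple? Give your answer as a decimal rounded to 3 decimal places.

0.500

For each hypothesis, P(data | H) works out to: P(data | r = 1) = (1/7)(0/6) = 0; P(data | r = 2) = (2/7)(1/6)(5/5) = 1/21; P(data | r = 4) = (4/7)(3/6)(3/5) = 6/35; P(data | r = 5) = (5/7)(4/6)(2/5) = 4/21.
The prior-weighted likelihoods are 3/10 · 0 = 0, 2/5 · 1/21 = 2/105, 1/10 · 6/35 = 3/175, 1/5 · 4/21 = 4/105; summing to 13/175.
The posterior is then P(r = 1 | data) = 0, P(r = 2 | data) = 10/39, P(r = 4 | data) = 3/13, P(r = 5 | data) = 20/39.
Averaging over the posterior, P(purple next | data) = (1)(10/39) + (1/2)(3/13) + (1/4)(20/39) = 1/2.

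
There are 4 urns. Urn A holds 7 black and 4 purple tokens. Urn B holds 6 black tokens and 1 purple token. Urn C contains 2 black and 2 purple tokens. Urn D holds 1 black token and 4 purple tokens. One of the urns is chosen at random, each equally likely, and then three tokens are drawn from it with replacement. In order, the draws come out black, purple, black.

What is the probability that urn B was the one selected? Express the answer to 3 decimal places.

The likelihood of the observed sequence under each hypothesis: P(data | urn A) = (7/11)(4/11)(7/11) = 0.14726; P(data | urn B) = (6/7)(1/7)(6/7) = 0.10496; P(data | urn C) = (2/4)(2/4)(2/4) = 0.125; P(data | urn D) = (1/5)(4/5)(1/5) = 0.032.
Weighting by the prior gives 1/4 · 0.14726 = 0.036814, 1/4 · 0.10496 = 0.026239, 1/4 · 0.125 = 0.03125, 1/4 · 0.032 = 0.008; with total 0.1023.
Hence P(urn B | data) = (0.026239) / (0.1023) = 0.25648.

0.256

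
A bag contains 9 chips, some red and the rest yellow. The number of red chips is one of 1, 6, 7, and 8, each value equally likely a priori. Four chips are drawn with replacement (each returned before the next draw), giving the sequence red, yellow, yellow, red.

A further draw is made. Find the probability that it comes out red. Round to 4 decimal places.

0.6674

Under each hypothesis, the probability of the observed sequence is: P(data | r = 1) = (1/9)(8/9)(8/9)(1/9) = 0.0097546; P(data | r = 6) = (6/9)(3/9)(3/9)(6/9) = 0.049383; P(data | r = 7) = (7/9)(2/9)(2/9)(7/9) = 0.029873; P(data | r = 8) = (8/9)(1/9)(1/9)(8/9) = 0.0097546.
Weighting by the prior gives 1/4 · 0.0097546 = 0.0024387, 1/4 · 0.049383 = 0.012346, 1/4 · 0.029873 = 0.0074684, 1/4 · 0.0097546 = 0.0024387; these sum to 0.024691.
The posterior is then P(r = 1 | data) = 0.098765, P(r = 6 | data) = 0.5, P(r = 7 | data) = 0.30247, P(r = 8 | data) = 0.098765.
Averaging over the posterior, P(red next | data) = (1/9)(0.098765) + (2/3)(0.5) + (7/9)(0.30247) + (8/9)(0.098765) = 0.66735.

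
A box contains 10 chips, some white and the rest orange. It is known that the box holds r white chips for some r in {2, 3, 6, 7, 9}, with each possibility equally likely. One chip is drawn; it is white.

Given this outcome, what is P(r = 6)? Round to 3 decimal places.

Under each hypothesis, the probability of this draw is: P(data | r = 2) = (2/10) = 1/5; P(data | r = 3) = (3/10) = 3/10; P(data | r = 6) = (6/10) = 3/5; P(data | r = 7) = (7/10) = 7/10; P(data | r = 9) = (9/10) = 9/10.
Weighting by the prior gives 1/5 · 1/5 = 1/25, 1/5 · 3/10 = 3/50, 1/5 · 3/5 = 3/25, 1/5 · 7/10 = 7/50, 1/5 · 9/10 = 9/50; with total 27/50.
Therefore the posterior P(r = 6 | data) = (3/25) / (27/50) = 2/9.

0.222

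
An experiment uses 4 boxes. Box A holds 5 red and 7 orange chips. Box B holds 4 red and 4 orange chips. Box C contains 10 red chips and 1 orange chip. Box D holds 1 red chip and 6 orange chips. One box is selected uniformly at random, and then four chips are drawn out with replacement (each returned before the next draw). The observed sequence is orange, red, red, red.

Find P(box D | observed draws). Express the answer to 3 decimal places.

Under each hypothesis, the probability of the observed sequence is: P(data | box A) = (7/12)(5/12)(5/12)(5/12) = 0.042197; P(data | box B) = (4/8)(4/8)(4/8)(4/8) = 0.0625; P(data | box C) = (1/11)(10/11)(10/11)(10/11) = 0.068301; P(data | box D) = (6/7)(1/7)(1/7)(1/7) = 0.002499.
The prior-weighted likelihoods are 1/4 · 0.042197 = 0.010549, 1/4 · 0.0625 = 0.015625, 1/4 · 0.068301 = 0.017075, 1/4 · 0.002499 = 0.00062474; these sum to 0.043874.
So P(box D | data) = (0.00062474) / (0.043874) = 0.014239.

0.014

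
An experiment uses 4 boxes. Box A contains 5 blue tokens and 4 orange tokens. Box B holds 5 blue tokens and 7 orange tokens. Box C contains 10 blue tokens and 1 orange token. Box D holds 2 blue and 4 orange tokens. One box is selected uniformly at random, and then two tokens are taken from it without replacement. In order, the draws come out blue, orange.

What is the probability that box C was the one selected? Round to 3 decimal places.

The likelihood of the observed sequence under each hypothesis: P(data | box A) = (5/9)(4/8) = 0.27778; P(data | box B) = (5/12)(7/11) = 0.26515; P(data | box C) = (10/11)(1/10) = 0.090909; P(data | box D) = (2/6)(4/5) = 0.26667.
Weighting by the prior gives 1/4 · 0.27778 = 0.069444, 1/4 · 0.26515 = 0.066288, 1/4 · 0.090909 = 0.022727, 1/4 · 0.26667 = 0.066667; with total 0.22513.
So P(box C | data) = (0.022727) / (0.22513) = 0.10095.

0.101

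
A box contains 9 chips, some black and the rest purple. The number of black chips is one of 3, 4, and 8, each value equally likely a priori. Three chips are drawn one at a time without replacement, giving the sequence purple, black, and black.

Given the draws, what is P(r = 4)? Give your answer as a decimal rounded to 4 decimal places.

For each hypothesis, P(data | H) works out to: P(data | r = 3) = (6/9)(3/8)(2/7) = 1/14; P(data | r = 4) = (5/9)(4/8)(3/7) = 5/42; P(data | r = 8) = (1/9)(8/8)(7/7) = 1/9.
Weighting by the prior gives 1/3 · 1/14 = 1/42, 1/3 · 5/42 = 5/126, 1/3 · 1/9 = 1/27; summing to 19/189.
By Bayes' rule, P(r = 4 | data) = (5/126) / (19/189) = 15/38.

0.3947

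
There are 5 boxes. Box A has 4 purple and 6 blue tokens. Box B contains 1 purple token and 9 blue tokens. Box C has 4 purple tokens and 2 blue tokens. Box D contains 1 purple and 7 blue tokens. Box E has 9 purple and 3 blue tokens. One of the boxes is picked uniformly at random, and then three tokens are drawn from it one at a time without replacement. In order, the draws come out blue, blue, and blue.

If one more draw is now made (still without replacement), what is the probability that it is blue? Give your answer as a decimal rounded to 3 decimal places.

0.783

For each hypothesis, P(data | H) works out to: P(data | box A) = (6/10)(5/9)(4/8) = 0.16667; P(data | box B) = (9/10)(8/9)(7/8) = 0.7; P(data | box C) = (2/6)(1/5)(0/4) = 0; P(data | box D) = (7/8)(6/7)(5/6) = 0.625; P(data | box E) = (3/12)(2/11)(1/10) = 0.0045455.
Multiplying each by its prior: 1/5 · 0.16667 = 0.033333, 1/5 · 0.7 = 0.14, 1/5 · 0 = 0, 1/5 · 0.625 = 0.125, 1/5 · 0.0045455 = 0.00090909; these sum to 0.29924.
Normalising, the posterior is P(box A | data) = 0.11139, P(box B | data) = 0.46785, P(box C | data) = 0, P(box D | data) = 0.41772, P(box E | data) = 0.003038.
So P(blue next | data) = Σ P(blue next | H) P(H | data) = (3/7)(0.11139) + (6/7)(0.46785) + (4/5)(0.41772) + (0)(0.003038) = 0.78293.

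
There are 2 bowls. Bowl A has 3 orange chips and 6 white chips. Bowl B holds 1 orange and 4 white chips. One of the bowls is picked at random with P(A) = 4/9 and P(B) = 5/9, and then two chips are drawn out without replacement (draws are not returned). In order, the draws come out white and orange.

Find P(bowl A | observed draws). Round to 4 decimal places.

For each hypothesis, P(data | H) works out to: P(data | bowl A) = (6/9)(3/8) = 1/4; P(data | bowl B) = (4/5)(1/4) = 1/5.
Multiplying each by its prior: 4/9 · 1/4 = 1/9, 5/9 · 1/5 = 1/9; summing to 2/9.
By Bayes' rule, P(bowl A | data) = (1/9) / (2/9) = 1/2.

0.5000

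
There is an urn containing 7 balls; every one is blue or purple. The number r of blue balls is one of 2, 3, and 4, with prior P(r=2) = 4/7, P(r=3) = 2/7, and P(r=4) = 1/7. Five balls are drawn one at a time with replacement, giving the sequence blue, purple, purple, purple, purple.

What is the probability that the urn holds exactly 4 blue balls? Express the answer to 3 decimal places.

Under each hypothesis, the probability of the observed sequence is: P(data | r = 2) = (2/7)(5/7)(5/7)(5/7)(5/7) = 0.074374; P(data | r = 3) = (3/7)(4/7)(4/7)(4/7)(4/7) = 0.045695; P(data | r = 4) = (4/7)(3/7)(3/7)(3/7)(3/7) = 0.019278.
Weighting by the prior gives 4/7 · 0.074374 = 0.042499, 2/7 · 0.045695 = 0.013056, 1/7 · 0.019278 = 0.002754; these sum to 0.058309.
So P(r = 4 | data) = (0.002754) / (0.058309) = 0.04723.

0.047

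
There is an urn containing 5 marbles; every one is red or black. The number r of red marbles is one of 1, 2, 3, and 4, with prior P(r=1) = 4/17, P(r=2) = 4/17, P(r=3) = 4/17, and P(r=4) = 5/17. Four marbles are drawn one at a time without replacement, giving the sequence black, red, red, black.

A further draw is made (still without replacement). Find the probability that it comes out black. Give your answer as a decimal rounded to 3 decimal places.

Compute the likelihood of the observed sequence for each case: P(data | r = 1) = (4/5)(1/4)(0/3) = 0; P(data | r = 2) = (3/5)(2/4)(1/3)(2/2) = 1/10; P(data | r = 3) = (2/5)(3/4)(2/3)(1/2) = 1/10; P(data | r = 4) = (1/5)(4/4)(3/3)(0/2) = 0.
The prior-weighted likelihoods are 4/17 · 0 = 0, 4/17 · 1/10 = 2/85, 4/17 · 1/10 = 2/85, 5/17 · 0 = 0; summing to 4/85.
Dividing through by the total gives posterior P(r = 1 | data) = 0, P(r = 2 | data) = 1/2, P(r = 3 | data) = 1/2, P(r = 4 | data) = 0.
The predictive probability is P(black next | data) = (1)(1/2) + (0)(1/2) = 1/2.

0.500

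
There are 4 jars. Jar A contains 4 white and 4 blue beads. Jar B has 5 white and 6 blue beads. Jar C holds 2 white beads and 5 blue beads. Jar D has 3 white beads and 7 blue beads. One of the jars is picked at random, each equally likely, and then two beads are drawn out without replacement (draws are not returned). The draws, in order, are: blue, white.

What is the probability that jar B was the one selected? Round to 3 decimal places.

For each hypothesis, P(data | H) works out to: P(data | jar A) = (4/8)(4/7) = 0.28571; P(data | jar B) = (6/11)(5/10) = 0.27273; P(data | jar C) = (5/7)(2/6) = 0.2381; P(data | jar D) = (7/10)(3/9) = 0.23333.
Multiplying each by its prior: 1/4 · 0.28571 = 0.071429, 1/4 · 0.27273 = 0.068182, 1/4 · 0.2381 = 0.059524, 1/4 · 0.23333 = 0.058333; these sum to 0.25747.
Hence P(jar B | data) = (0.068182) / (0.25747) = 0.26482.

0.265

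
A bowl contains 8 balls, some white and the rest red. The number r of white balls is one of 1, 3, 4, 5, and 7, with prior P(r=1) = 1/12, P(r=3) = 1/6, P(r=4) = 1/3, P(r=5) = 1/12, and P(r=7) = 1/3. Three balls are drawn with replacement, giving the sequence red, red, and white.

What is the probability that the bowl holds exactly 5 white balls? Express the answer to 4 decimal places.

For each hypothesis, P(data | H) works out to: P(data | r = 1) = (7/8)(7/8)(1/8) = 0.095703; P(data | r = 3) = (5/8)(5/8)(3/8) = 0.14648; P(data | r = 4) = (4/8)(4/8)(4/8) = 0.125; P(data | r = 5) = (3/8)(3/8)(5/8) = 0.087891; P(data | r = 7) = (1/8)(1/8)(7/8) = 0.013672.
Multiplying each by its prior: 1/12 · 0.095703 = 0.0079753, 1/6 · 0.14648 = 0.024414, 1/3 · 0.125 = 0.041667, 1/12 · 0.087891 = 0.0073242, 1/3 · 0.013672 = 0.0045573; summing to 0.085938.
By Bayes' rule, P(r = 5 | data) = (0.0073242) / (0.085938) = 0.085227.

0.0852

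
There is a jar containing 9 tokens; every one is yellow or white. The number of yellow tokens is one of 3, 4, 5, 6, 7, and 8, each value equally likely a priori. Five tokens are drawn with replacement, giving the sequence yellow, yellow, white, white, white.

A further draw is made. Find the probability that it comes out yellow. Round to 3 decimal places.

0.493

For each hypothesis, P(data | H) works out to: P(data | r = 3) = (3/9)(3/9)(6/9)(6/9)(6/9) = 0.032922; P(data | r = 4) = (4/9)(4/9)(5/9)(5/9)(5/9) = 0.03387; P(data | r = 5) = (5/9)(5/9)(4/9)(4/9)(4/9) = 0.027096; P(data | r = 6) = (6/9)(6/9)(3/9)(3/9)(3/9) = 0.016461; P(data | r = 7) = (7/9)(7/9)(2/9)(2/9)(2/9) = 0.0066386; P(data | r = 8) = (8/9)(8/9)(1/9)(1/9)(1/9) = 0.0010838.
The prior-weighted likelihoods are 1/6 · 0.032922 = 0.005487, 1/6 · 0.03387 = 0.005645, 1/6 · 0.027096 = 0.004516, 1/6 · 0.016461 = 0.0027435, 1/6 · 0.0066386 = 0.0011064, 1/6 · 0.0010838 = 0.00018064; summing to 0.019679.
Dividing through by the total gives posterior P(r = 3 | data) = 0.27883, P(r = 4 | data) = 0.28686, P(r = 5 | data) = 0.22949, P(r = 6 | data) = 0.13941, P(r = 7 | data) = 0.056225, P(r = 8 | data) = 0.0091796.
So P(yellow next | data) = Σ P(yellow next | H) P(H | data) = (1/3)(0.27883) + (4/9)(0.28686) + (5/9)(0.22949) + (2/3)(0.13941) + (7/9)(0.056225) + (8/9)(0.0091796) = 0.49276.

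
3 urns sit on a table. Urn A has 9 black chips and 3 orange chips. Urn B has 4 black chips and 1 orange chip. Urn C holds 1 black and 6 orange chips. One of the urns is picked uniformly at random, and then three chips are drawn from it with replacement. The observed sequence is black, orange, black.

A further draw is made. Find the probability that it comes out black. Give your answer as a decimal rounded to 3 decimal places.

For each hypothesis, P(data | H) works out to: P(data | urn A) = (9/12)(3/12)(9/12) = 0.14062; P(data | urn B) = (4/5)(1/5)(4/5) = 0.128; P(data | urn C) = (1/7)(6/7)(1/7) = 0.017493.
Multiplying each by its prior: 1/3 · 0.14062 = 0.046875, 1/3 · 0.128 = 0.042667, 1/3 · 0.017493 = 0.0058309; with total 0.095373.
Normalising, the posterior is P(urn A | data) = 0.49149, P(urn B | data) = 0.44737, P(urn C | data) = 0.061138.
So P(black next | data) = Σ P(black next | H) P(H | data) = (3/4)(0.49149) + (4/5)(0.44737) + (1/7)(0.061138) = 0.73525.

0.735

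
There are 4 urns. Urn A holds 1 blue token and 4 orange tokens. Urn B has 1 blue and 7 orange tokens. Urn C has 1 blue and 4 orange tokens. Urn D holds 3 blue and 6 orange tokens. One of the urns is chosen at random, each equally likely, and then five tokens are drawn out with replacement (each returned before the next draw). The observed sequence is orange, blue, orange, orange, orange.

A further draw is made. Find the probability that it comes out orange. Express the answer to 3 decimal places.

0.789

The likelihood of the observed sequence under each hypothesis: P(data | urn A) = (4/5)(1/5)(4/5)(4/5)(4/5) = 0.08192; P(data | urn B) = (7/8)(1/8)(7/8)(7/8)(7/8) = 0.073273; P(data | urn C) = (4/5)(1/5)(4/5)(4/5)(4/5) = 0.08192; P(data | urn D) = (6/9)(3/9)(6/9)(6/9)(6/9) = 0.065844.
The prior-weighted likelihoods are 1/4 · 0.08192 = 0.02048, 1/4 · 0.073273 = 0.018318, 1/4 · 0.08192 = 0.02048, 1/4 · 0.065844 = 0.016461; these sum to 0.075739.
The posterior is then P(urn A | data) = 0.2704, P(urn B | data) = 0.24186, P(urn C | data) = 0.2704, P(urn D | data) = 0.21734.
So P(orange next | data) = Σ P(orange next | H) P(H | data) = (4/5)(0.2704) + (7/8)(0.24186) + (4/5)(0.2704) + (2/3)(0.21734) = 0.78916.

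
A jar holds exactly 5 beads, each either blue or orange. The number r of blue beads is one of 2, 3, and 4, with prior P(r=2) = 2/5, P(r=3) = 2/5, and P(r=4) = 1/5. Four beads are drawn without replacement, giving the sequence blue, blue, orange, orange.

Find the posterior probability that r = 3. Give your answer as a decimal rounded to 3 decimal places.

0.500

The likelihood of the observed sequence under each hypothesis: P(data | r = 2) = (2/5)(1/4)(3/3)(2/2) = 1/10; P(data | r = 3) = (3/5)(2/4)(2/3)(1/2) = 1/10; P(data | r = 4) = (4/5)(3/4)(1/3)(0/2) = 0.
The prior-weighted likelihoods are 2/5 · 1/10 = 1/25, 2/5 · 1/10 = 1/25, 1/5 · 0 = 0; summing to 2/25.
Therefore the posterior P(r = 3 | data) = (1/25) / (2/25) = 1/2.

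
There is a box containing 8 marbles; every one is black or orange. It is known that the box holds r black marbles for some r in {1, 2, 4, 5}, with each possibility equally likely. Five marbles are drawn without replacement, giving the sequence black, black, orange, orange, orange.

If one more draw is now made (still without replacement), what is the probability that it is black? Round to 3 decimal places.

The likelihood of the observed sequence under each hypothesis: P(data | r = 1) = (1/8)(0/7) = 0; P(data | r = 2) = (2/8)(1/7)(6/6)(5/5)(4/4) = 0.035714; P(data | r = 4) = (4/8)(3/7)(4/6)(3/5)(2/4) = 0.042857; P(data | r = 5) = (5/8)(4/7)(3/6)(2/5)(1/4) = 0.017857.
Weighting by the prior gives 1/4 · 0 = 0, 1/4 · 0.035714 = 0.0089286, 1/4 · 0.042857 = 0.010714, 1/4 · 0.017857 = 0.0044643; summing to 0.024107.
The posterior is then P(r = 1 | data) = 0, P(r = 2 | data) = 0.37037, P(r = 4 | data) = 0.44444, P(r = 5 | data) = 0.18519.
Averaging over the posterior, P(black next | data) = (0)(0.37037) + (2/3)(0.44444) + (1)(0.18519) = 0.48148.

0.481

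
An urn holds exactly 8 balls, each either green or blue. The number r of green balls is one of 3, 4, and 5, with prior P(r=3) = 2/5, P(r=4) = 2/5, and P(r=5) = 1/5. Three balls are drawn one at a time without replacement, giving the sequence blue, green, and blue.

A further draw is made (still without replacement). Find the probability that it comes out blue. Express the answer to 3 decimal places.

0.473

The likelihood of the observed sequence under each hypothesis: P(data | r = 3) = (5/8)(3/7)(4/6) = 5/28; P(data | r = 4) = (4/8)(4/7)(3/6) = 1/7; P(data | r = 5) = (3/8)(5/7)(2/6) = 5/56.
The prior-weighted likelihoods are 2/5 · 5/28 = 1/14, 2/5 · 1/7 = 2/35, 1/5 · 5/56 = 1/56; summing to 41/280.
Dividing through by the total gives posterior P(r = 3 | data) = 20/41, P(r = 4 | data) = 16/41, P(r = 5 | data) = 5/41.
Averaging over the posterior, P(blue next | data) = (3/5)(20/41) + (2/5)(16/41) + (1/5)(5/41) = 97/205.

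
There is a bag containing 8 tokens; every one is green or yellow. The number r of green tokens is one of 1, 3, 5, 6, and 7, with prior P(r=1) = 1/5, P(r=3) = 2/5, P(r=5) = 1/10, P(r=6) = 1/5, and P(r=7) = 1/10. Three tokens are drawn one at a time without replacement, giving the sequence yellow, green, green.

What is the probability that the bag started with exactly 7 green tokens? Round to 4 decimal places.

Under each hypothesis, the probability of the observed sequence is: P(data | r = 1) = (7/8)(1/7)(0/6) = 0; P(data | r = 3) = (5/8)(3/7)(2/6) = 5/56; P(data | r = 5) = (3/8)(5/7)(4/6) = 5/28; P(data | r = 6) = (2/8)(6/7)(5/6) = 5/28; P(data | r = 7) = (1/8)(7/7)(6/6) = 1/8.
The prior-weighted likelihoods are 1/5 · 0 = 0, 2/5 · 5/56 = 1/28, 1/10 · 5/28 = 1/56, 1/5 · 5/28 = 1/28, 1/10 · 1/8 = 1/80; summing to 57/560.
Hence P(r = 7 | data) = (1/80) / (57/560) = 7/57.

0.1228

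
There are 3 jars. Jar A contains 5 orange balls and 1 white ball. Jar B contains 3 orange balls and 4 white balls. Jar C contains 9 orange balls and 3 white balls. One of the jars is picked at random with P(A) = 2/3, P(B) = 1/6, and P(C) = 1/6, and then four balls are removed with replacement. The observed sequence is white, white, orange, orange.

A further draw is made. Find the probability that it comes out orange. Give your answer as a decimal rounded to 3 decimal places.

Compute the likelihood of the observed sequence for each case: P(data | jar A) = (1/6)(1/6)(5/6)(5/6) = 0.01929; P(data | jar B) = (4/7)(4/7)(3/7)(3/7) = 0.059975; P(data | jar C) = (3/12)(3/12)(9/12)(9/12) = 0.035156.
The prior-weighted likelihoods are 2/3 · 0.01929 = 0.01286, 1/6 · 0.059975 = 0.0099958, 1/6 · 0.035156 = 0.0058594; with total 0.028715.
The posterior is then P(jar A | data) = 0.44785, P(jar B | data) = 0.3481, P(jar C | data) = 0.20405.
The predictive probability is P(orange next | data) = (5/6)(0.44785) + (3/7)(0.3481) + (3/4)(0.20405) = 0.67543.

0.675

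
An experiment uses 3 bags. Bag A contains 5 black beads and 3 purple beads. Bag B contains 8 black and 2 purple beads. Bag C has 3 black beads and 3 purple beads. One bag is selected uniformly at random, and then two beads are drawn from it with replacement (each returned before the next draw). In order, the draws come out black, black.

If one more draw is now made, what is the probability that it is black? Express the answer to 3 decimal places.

0.688

For each hypothesis, P(data | H) works out to: P(data | bag A) = (5/8)(5/8) = 0.39062; P(data | bag B) = (8/10)(8/10) = 0.64; P(data | bag C) = (3/6)(3/6) = 0.25.
Multiplying each by its prior: 1/3 · 0.39062 = 0.13021, 1/3 · 0.64 = 0.21333, 1/3 · 0.25 = 0.083333; summing to 0.42688.
Dividing through by the total gives posterior P(bag A | data) = 0.30503, P(bag B | data) = 0.49976, P(bag C | data) = 0.19522.
Averaging over the posterior, P(black next | data) = (5/8)(0.30503) + (4/5)(0.49976) + (1/2)(0.19522) = 0.68806.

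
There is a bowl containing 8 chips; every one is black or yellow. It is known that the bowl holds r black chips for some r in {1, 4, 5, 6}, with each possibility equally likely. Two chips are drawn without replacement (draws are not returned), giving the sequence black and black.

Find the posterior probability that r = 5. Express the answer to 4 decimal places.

0.3226

The likelihood of the observed sequence under each hypothesis: P(data | r = 1) = (1/8)(0/7) = 0; P(data | r = 4) = (4/8)(3/7) = 3/14; P(data | r = 5) = (5/8)(4/7) = 5/14; P(data | r = 6) = (6/8)(5/7) = 15/28.
Multiplying each by its prior: 1/4 · 0 = 0, 1/4 · 3/14 = 3/56, 1/4 · 5/14 = 5/56, 1/4 · 15/28 = 15/112; with total 31/112.
Hence P(r = 5 | data) = (5/56) / (31/112) = 10/31.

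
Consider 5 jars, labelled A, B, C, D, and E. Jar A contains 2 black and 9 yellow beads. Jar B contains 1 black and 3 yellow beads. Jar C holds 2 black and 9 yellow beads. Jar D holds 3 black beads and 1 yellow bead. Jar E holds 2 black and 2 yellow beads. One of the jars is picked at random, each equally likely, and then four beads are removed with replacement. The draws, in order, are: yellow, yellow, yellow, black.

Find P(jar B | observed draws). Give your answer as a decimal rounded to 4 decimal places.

0.2784

Compute the likelihood of the observed sequence for each case: P(data | jar A) = (9/11)(9/11)(9/11)(2/11) = 0.099583; P(data | jar B) = (3/4)(3/4)(3/4)(1/4) = 0.10547; P(data | jar C) = (9/11)(9/11)(9/11)(2/11) = 0.099583; P(data | jar D) = (1/4)(1/4)(1/4)(3/4) = 0.011719; P(data | jar E) = (2/4)(2/4)(2/4)(2/4) = 0.0625.
Weighting by the prior gives 1/5 · 0.099583 = 0.019917, 1/5 · 0.10547 = 0.021094, 1/5 · 0.099583 = 0.019917, 1/5 · 0.011719 = 0.0023437, 1/5 · 0.0625 = 0.0125; these sum to 0.075771.
Hence P(jar B | data) = (0.021094) / (0.075771) = 0.27839.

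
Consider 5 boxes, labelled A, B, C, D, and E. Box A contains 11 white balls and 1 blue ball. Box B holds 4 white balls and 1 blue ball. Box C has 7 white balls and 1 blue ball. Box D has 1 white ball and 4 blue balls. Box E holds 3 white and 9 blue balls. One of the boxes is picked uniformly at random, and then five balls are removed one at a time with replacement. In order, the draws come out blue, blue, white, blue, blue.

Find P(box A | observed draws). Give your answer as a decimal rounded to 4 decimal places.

The likelihood of the observed sequence under each hypothesis: P(data | box A) = (1/12)(1/12)(11/12)(1/12)(1/12) = 4.4207e-05; P(data | box B) = (1/5)(1/5)(4/5)(1/5)(1/5) = 0.00128; P(data | box C) = (1/8)(1/8)(7/8)(1/8)(1/8) = 0.00021362; P(data | box D) = (4/5)(4/5)(1/5)(4/5)(4/5) = 0.08192; P(data | box E) = (9/12)(9/12)(3/12)(9/12)(9/12) = 0.079102.
Multiplying each by its prior: 1/5 · 4.4207e-05 = 8.8413e-06, 1/5 · 0.00128 = 0.000256, 1/5 · 0.00021362 = 4.2725e-05, 1/5 · 0.08192 = 0.016384, 1/5 · 0.079102 = 0.01582; with total 0.032512.
By Bayes' rule, P(box A | data) = (8.8413e-06) / (0.032512) = 0.00027194.

0.0003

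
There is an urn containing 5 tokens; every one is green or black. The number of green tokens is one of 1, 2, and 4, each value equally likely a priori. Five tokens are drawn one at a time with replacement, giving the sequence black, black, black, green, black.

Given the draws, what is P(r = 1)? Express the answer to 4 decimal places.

For each hypothesis, P(data | H) works out to: P(data | r = 1) = (4/5)(4/5)(4/5)(1/5)(4/5) = 0.08192; P(data | r = 2) = (3/5)(3/5)(3/5)(2/5)(3/5) = 0.05184; P(data | r = 4) = (1/5)(1/5)(1/5)(4/5)(1/5) = 0.00128.
Weighting by the prior gives 1/3 · 0.08192 = 0.027307, 1/3 · 0.05184 = 0.01728, 1/3 · 0.00128 = 0.00042667; with total 0.045013.
So P(r = 1 | data) = (0.027307) / (0.045013) = 0.60664.

0.6066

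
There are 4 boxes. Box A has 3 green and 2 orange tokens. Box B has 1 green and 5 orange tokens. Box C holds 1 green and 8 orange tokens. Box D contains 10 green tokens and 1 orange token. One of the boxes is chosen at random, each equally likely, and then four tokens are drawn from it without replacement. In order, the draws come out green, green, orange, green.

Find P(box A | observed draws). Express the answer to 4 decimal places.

Compute the likelihood of the observed sequence for each case: P(data | box A) = (3/5)(2/4)(2/3)(1/2) = 1/10; P(data | box B) = (1/6)(0/5) = 0; P(data | box C) = (1/9)(0/8) = 0; P(data | box D) = (10/11)(9/10)(1/9)(8/8) = 1/11.
The prior-weighted likelihoods are 1/4 · 1/10 = 1/40, 1/4 · 0 = 0, 1/4 · 0 = 0, 1/4 · 1/11 = 1/44; these sum to 21/440.
By Bayes' rule, P(box A | data) = (1/40) / (21/440) = 11/21.

0.5238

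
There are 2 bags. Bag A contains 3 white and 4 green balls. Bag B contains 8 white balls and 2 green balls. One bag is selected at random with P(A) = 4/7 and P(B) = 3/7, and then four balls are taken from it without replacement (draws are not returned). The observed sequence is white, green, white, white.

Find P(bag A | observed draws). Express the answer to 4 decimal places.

For each hypothesis, P(data | H) works out to: P(data | bag A) = (3/7)(4/6)(2/5)(1/4) = 1/35; P(data | bag B) = (8/10)(2/9)(7/8)(6/7) = 2/15.
Weighting by the prior gives 4/7 · 1/35 = 4/245, 3/7 · 2/15 = 2/35; summing to 18/245.
Hence P(bag A | data) = (4/245) / (18/245) = 2/9.

0.2222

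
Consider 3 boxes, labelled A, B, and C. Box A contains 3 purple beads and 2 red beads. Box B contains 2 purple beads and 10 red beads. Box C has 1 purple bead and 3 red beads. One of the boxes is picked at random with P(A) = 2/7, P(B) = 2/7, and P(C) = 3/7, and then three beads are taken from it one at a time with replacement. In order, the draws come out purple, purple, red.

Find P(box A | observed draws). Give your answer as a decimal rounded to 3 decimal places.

0.606

The likelihood of the observed sequence under each hypothesis: P(data | box A) = (3/5)(3/5)(2/5) = 0.144; P(data | box B) = (2/12)(2/12)(10/12) = 0.023148; P(data | box C) = (1/4)(1/4)(3/4) = 0.046875.
Weighting by the prior gives 2/7 · 0.144 = 0.041143, 2/7 · 0.023148 = 0.0066138, 3/7 · 0.046875 = 0.020089; summing to 0.067846.
So P(box A | data) = (0.041143) / (0.067846) = 0.60642.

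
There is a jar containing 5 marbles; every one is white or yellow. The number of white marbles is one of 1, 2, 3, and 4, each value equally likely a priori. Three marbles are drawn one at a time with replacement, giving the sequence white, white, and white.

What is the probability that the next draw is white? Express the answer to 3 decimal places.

0.708

For each hypothesis, P(data | H) works out to: P(data | r = 1) = (1/5)(1/5)(1/5) = 1/125; P(data | r = 2) = (2/5)(2/5)(2/5) = 8/125; P(data | r = 3) = (3/5)(3/5)(3/5) = 27/125; P(data | r = 4) = (4/5)(4/5)(4/5) = 64/125.
Weighting by the prior gives 1/4 · 1/125 = 1/500, 1/4 · 8/125 = 2/125, 1/4 · 27/125 = 27/500, 1/4 · 64/125 = 16/125; with total 1/5.
Normalising, the posterior is P(r = 1 | data) = 1/100, P(r = 2 | data) = 2/25, P(r = 3 | data) = 27/100, P(r = 4 | data) = 16/25.
Averaging over the posterior, P(white next | data) = (1/5)(1/100) + (2/5)(2/25) + (3/5)(27/100) + (4/5)(16/25) = 177/250.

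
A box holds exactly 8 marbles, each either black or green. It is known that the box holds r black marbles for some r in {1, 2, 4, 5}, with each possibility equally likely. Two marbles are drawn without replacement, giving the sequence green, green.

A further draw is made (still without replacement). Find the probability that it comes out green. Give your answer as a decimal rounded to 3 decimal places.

0.667

For each hypothesis, P(data | H) works out to: P(data | r = 1) = (7/8)(6/7) = 3/4; P(data | r = 2) = (6/8)(5/7) = 15/28; P(data | r = 4) = (4/8)(3/7) = 3/14; P(data | r = 5) = (3/8)(2/7) = 3/28.
Weighting by the prior gives 1/4 · 3/4 = 3/16, 1/4 · 15/28 = 15/112, 1/4 · 3/14 = 3/56, 1/4 · 3/28 = 3/112; summing to 45/112.
Normalising, the posterior is P(r = 1 | data) = 7/15, P(r = 2 | data) = 1/3, P(r = 4 | data) = 2/15, P(r = 5 | data) = 1/15.
The predictive probability is P(green next | data) = (5/6)(7/15) + (2/3)(1/3) + (1/3)(2/15) + (1/6)(1/15) = 2/3.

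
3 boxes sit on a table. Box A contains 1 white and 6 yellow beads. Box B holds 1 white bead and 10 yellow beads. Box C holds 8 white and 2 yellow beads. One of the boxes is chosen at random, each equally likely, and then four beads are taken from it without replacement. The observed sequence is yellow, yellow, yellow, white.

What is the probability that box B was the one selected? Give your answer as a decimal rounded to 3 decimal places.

The likelihood of the observed sequence under each hypothesis: P(data | box A) = (6/7)(5/6)(4/5)(1/4) = 1/7; P(data | box B) = (10/11)(9/10)(8/9)(1/8) = 1/11; P(data | box C) = (2/10)(1/9)(0/8) = 0.
Weighting by the prior gives 1/3 · 1/7 = 1/21, 1/3 · 1/11 = 1/33, 1/3 · 0 = 0; summing to 6/77.
So P(box B | data) = (1/33) / (6/77) = 7/18.

0.389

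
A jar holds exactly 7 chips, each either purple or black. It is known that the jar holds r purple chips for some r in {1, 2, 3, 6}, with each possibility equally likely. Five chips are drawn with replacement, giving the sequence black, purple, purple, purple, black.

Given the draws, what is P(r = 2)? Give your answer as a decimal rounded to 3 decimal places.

0.226

Compute the likelihood of the observed sequence for each case: P(data | r = 1) = (6/7)(1/7)(1/7)(1/7)(6/7) = 0.002142; P(data | r = 2) = (5/7)(2/7)(2/7)(2/7)(5/7) = 0.0119; P(data | r = 3) = (4/7)(3/7)(3/7)(3/7)(4/7) = 0.025704; P(data | r = 6) = (1/7)(6/7)(6/7)(6/7)(1/7) = 0.012852.
Weighting by the prior gives 1/4 · 0.002142 = 0.00053549, 1/4 · 0.0119 = 0.002975, 1/4 · 0.025704 = 0.0064259, 1/4 · 0.012852 = 0.0032129; with total 0.013149.
By Bayes' rule, P(r = 2 | data) = (0.002975) / (0.013149) = 0.22624.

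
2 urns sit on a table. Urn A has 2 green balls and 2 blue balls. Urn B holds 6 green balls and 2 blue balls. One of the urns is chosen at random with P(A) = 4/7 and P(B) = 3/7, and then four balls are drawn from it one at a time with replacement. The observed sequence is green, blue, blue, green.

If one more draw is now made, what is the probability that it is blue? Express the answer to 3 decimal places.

0.426

Under each hypothesis, the probability of the observed sequence is: P(data | urn A) = (2/4)(2/4)(2/4)(2/4) = 0.0625; P(data | urn B) = (6/8)(2/8)(2/8)(6/8) = 0.035156.
The prior-weighted likelihoods are 4/7 · 0.0625 = 0.035714, 3/7 · 0.035156 = 0.015067; with total 0.050781.
The posterior is then P(urn A | data) = 0.7033, P(urn B | data) = 0.2967.
Averaging over the posterior, P(blue next | data) = (1/2)(0.7033) + (1/4)(0.2967) = 0.42582.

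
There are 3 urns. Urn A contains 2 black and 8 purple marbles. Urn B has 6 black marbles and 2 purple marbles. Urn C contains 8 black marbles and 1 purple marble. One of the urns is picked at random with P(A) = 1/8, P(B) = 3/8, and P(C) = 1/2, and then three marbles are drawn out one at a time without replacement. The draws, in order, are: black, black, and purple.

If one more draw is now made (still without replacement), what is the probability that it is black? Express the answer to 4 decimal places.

Under each hypothesis, the probability of the observed sequence is: P(data | urn A) = (2/10)(1/9)(8/8) = 0.022222; P(data | urn B) = (6/8)(5/7)(2/6) = 0.17857; P(data | urn C) = (8/9)(7/8)(1/7) = 0.11111.
Weighting by the prior gives 1/8 · 0.022222 = 0.0027778, 3/8 · 0.17857 = 0.066964, 1/2 · 0.11111 = 0.055556; summing to 0.1253.
Normalising, the posterior is P(urn A | data) = 0.022169, P(urn B | data) = 0.53444, P(urn C | data) = 0.44339.
So P(black next | data) = Σ P(black next | H) P(H | data) = (0)(0.022169) + (4/5)(0.53444) + (1)(0.44339) = 0.87094.

0.8709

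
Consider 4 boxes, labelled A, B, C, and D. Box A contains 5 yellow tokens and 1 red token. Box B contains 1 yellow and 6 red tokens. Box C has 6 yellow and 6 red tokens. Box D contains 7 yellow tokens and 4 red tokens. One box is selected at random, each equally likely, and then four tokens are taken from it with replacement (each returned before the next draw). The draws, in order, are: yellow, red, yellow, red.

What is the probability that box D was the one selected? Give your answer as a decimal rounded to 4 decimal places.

Under each hypothesis, the probability of the observed sequence is: P(data | box A) = (5/6)(1/6)(5/6)(1/6) = 0.01929; P(data | box B) = (1/7)(6/7)(1/7)(6/7) = 0.014994; P(data | box C) = (6/12)(6/12)(6/12)(6/12) = 0.0625; P(data | box D) = (7/11)(4/11)(7/11)(4/11) = 0.053548.
The prior-weighted likelihoods are 1/4 · 0.01929 = 0.0048225, 1/4 · 0.014994 = 0.0037484, 1/4 · 0.0625 = 0.015625, 1/4 · 0.053548 = 0.013387; with total 0.037583.
Therefore the posterior P(box D | data) = (0.013387) / (0.037583) = 0.3562.

0.3562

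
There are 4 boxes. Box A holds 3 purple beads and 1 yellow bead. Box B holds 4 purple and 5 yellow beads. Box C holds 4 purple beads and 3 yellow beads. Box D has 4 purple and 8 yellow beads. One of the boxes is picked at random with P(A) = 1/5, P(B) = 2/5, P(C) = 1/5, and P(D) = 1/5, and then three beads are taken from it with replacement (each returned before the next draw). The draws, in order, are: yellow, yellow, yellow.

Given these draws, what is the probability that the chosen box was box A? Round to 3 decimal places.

Compute the likelihood of the observed sequence for each case: P(data | box A) = (1/4)(1/4)(1/4) = 0.015625; P(data | box B) = (5/9)(5/9)(5/9) = 0.17147; P(data | box C) = (3/7)(3/7)(3/7) = 0.078717; P(data | box D) = (8/12)(8/12)(8/12) = 0.2963.
The prior-weighted likelihoods are 1/5 · 0.015625 = 0.003125, 2/5 · 0.17147 = 0.068587, 1/5 · 0.078717 = 0.015743, 1/5 · 0.2963 = 0.059259; with total 0.14671.
Hence P(box A | data) = (0.003125) / (0.14671) = 0.0213.

0.021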